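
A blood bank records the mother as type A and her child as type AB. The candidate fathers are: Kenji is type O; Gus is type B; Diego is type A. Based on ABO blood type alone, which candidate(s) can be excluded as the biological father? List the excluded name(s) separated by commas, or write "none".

A candidate is excluded only if no genotype consistent with his phenotype could produce a type AB child with a type A mother.
Kenji (type O): no genotype consistent with that phenotype can produce a type-AB child with a type-A mother.
Diego (type A): no genotype consistent with that phenotype can produce a type-AB child with a type-A mother.

Kenji, Diego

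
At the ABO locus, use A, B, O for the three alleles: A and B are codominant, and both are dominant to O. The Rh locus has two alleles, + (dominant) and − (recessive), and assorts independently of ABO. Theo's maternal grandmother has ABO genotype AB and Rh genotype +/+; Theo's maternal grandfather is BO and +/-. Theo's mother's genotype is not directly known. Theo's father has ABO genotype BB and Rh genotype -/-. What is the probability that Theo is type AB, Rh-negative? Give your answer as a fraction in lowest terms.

Theo's mother's ABO genotype from AB × BO: 1/4 AB, 1/4 AO, 1/4 BB, 1/4 BO.
Crossing each possibility with the father BB and summing P(type AB): 1/4·1/2 + 1/4·1/2 + 1/4·0 + 1/4·0 = 1/4.
Similarly for Rh via the mother's Rh distribution: P(Rh-) = 1/4.
Independent loci: 1/4 × 1/4 = 1/16.

1/16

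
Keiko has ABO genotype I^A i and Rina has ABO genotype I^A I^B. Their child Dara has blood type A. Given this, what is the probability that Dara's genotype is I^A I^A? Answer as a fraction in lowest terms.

Cross I^A i × I^A I^B → 1/4 I^A I^A, 1/4 I^A I^B, 1/4 I^A i, 1/4 I^B i.
Type-A genotypes among offspring: I^A I^A (1/4), I^A i (1/4); total 1/2.
P(I^A I^A | type A) = (1/4) / (1/2) = 1/2.

1/2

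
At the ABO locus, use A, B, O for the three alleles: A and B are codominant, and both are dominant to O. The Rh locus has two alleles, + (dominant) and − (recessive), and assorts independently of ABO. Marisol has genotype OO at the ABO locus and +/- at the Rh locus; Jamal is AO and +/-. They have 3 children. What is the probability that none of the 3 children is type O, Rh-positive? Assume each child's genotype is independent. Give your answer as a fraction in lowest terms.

ABO cross OO × AO → 1/2 O, 1/2 A.
Rh cross +/- × +/- → 3/4 Rh+, 1/4 Rh-; so P(type O, Rh-positive) = 1/2 × 3/4 = 3/8 per child.
P(not type O, Rh-positive) = 5/8 for one child; (5/8)^3 = 125/512.

125/512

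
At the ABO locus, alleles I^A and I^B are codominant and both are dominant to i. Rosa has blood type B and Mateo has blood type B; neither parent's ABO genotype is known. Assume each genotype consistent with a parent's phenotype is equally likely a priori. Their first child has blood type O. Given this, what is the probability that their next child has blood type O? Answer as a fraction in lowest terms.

Possible genotypes: Rosa ∈ {I^B I^B, I^B i}; Mateo ∈ {I^B I^B, I^B i}.
Weight each parental genotype pair by prior × P(type-O child):
  I^B i × I^B i: posterior weight 1; P(next child type O) = 1/4.
Weighted sum = 1/4.

1/4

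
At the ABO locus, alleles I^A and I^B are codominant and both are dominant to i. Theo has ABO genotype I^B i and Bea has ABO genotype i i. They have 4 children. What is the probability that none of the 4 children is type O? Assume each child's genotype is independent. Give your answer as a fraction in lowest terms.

1/16

ABO cross I^B i × i i → 1/2 O, 1/2 B.
So P(type O) = 1/2 per child.
P(not type O) = 1/2 for one child; (1/2)^4 = 1/16.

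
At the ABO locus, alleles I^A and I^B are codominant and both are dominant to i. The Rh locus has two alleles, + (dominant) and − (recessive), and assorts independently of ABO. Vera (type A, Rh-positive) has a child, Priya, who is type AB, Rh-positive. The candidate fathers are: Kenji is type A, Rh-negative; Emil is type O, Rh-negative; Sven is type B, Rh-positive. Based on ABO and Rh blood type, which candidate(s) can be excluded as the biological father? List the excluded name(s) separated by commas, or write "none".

Kenji, Emil

A candidate is excluded only if no genotype consistent with his phenotype could produce a type AB, Rh-positive child with a type A, Rh-positive mother.
Kenji (type A, Rh-): no genotype consistent with that phenotype can produce a type-AB Rh+ child with a type-A mother.
Emil (type O, Rh-): no genotype consistent with that phenotype can produce a type-AB Rh+ child with a type-A mother.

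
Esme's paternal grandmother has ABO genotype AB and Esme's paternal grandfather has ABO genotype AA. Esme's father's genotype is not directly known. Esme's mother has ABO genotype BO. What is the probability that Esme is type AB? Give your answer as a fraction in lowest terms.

3/8

Esme's father's ABO genotype from AB × AA: 1/2 AA, 1/2 AB.
Crossing each possibility with the mother BO and summing P(type AB): 1/2·1/2 + 1/2·1/4 = 3/8.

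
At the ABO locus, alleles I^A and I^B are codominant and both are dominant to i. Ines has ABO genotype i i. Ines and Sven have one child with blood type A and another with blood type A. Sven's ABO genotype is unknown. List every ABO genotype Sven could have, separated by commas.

I^A I^A, I^A I^B, I^A i

For each candidate genotype of Sven, check whether crossing it with i i can produce every observed child phenotype.
  I^A I^A → possible child types {A} ✓
  I^A I^B → possible child types {A, B} ✓
  I^A i → possible child types {O, A} ✓
  I^B I^B → possible child types {B} ✗
  I^B i → possible child types {O, B} ✗
  i i → possible child types {O} ✗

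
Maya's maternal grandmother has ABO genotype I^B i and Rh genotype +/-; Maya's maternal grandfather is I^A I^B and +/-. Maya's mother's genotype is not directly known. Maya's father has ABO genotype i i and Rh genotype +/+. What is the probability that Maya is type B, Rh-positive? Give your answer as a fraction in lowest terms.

1/2

Maya's mother's ABO genotype from I^B i × I^A I^B: 1/4 I^A I^B, 1/4 I^A i, 1/4 I^B I^B, 1/4 I^B i.
Crossing each possibility with the father i i and summing P(type B): 1/4·1/2 + 1/4·0 + 1/4·1 + 1/4·1/2 = 1/2.
Similarly for Rh via the mother's Rh distribution: P(Rh+) = 1.
Independent loci: 1/2 × 1 = 1/2.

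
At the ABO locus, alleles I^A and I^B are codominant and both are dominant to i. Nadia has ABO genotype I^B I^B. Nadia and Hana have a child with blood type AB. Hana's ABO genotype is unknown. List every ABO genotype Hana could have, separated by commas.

I^A I^A, I^A I^B, I^A i

For each candidate genotype of Hana, check whether crossing it with I^B I^B can produce every observed child phenotype.
  I^A I^A → possible child types {AB} ✓
  I^A I^B → possible child types {B, AB} ✓
  I^A i → possible child types {B, AB} ✓
  I^B I^B → possible child types {B} ✗
  I^B i → possible child types {B} ✗
  i i → possible child types {B} ✗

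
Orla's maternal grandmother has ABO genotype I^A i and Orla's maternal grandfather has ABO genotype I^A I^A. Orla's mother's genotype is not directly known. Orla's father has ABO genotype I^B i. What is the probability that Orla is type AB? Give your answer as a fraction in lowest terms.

3/8

Orla's mother's ABO genotype from I^A i × I^A I^A: 1/2 I^A I^A, 1/2 I^A i.
Crossing each possibility with the father I^B i and summing P(type AB): 1/2·1/2 + 1/2·1/4 = 3/8.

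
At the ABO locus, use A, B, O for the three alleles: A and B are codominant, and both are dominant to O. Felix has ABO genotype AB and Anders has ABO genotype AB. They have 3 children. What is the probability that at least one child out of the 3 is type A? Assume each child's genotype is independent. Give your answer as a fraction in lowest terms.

37/64

ABO cross AB × AB → 1/4 A, 1/4 B, 1/2 AB.
So P(type A) = 1/4 per child.
P(none) = (3/4)^3 = 27/64; P(at least one) = 1 − 27/64 = 37/64.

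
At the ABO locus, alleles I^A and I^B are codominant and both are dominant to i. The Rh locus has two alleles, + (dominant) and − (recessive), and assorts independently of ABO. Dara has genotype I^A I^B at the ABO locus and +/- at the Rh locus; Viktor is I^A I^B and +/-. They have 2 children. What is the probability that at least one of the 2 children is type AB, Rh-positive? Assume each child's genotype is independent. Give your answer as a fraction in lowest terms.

ABO cross I^A I^B × I^A I^B → 1/4 A, 1/4 B, 1/2 AB.
Rh cross +/- × +/- → 3/4 Rh+, 1/4 Rh-; so P(type AB, Rh-positive) = 1/2 × 3/4 = 3/8 per child.
P(none) = (5/8)^2 = 25/64; P(at least one) = 1 − 25/64 = 39/64.

39/64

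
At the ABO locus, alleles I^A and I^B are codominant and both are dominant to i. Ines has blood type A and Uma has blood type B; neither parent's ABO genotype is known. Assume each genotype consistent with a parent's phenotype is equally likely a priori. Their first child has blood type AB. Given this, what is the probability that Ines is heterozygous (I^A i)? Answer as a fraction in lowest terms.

Possible genotypes: Ines ∈ {I^A I^A, I^A i}; Uma ∈ {I^B I^B, I^B i}.
Weight each parental genotype pair by prior × P(type-AB child):
  I^A I^A × I^B I^B: posterior weight 4/9.
  I^A I^A × I^B i: posterior weight 2/9.
  I^A i × I^B I^B: posterior weight 2/9.
  I^A i × I^B i: posterior weight 1/9.
Sum the posterior weight over pairs where Ines is I^A i: 1/3.

1/3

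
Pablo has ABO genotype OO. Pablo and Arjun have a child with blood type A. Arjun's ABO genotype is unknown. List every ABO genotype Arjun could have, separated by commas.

AA, AB, AO

For each candidate genotype of Arjun, check whether crossing it with OO can produce every observed child phenotype.
  AA → possible child types {A} ✓
  AB → possible child types {A, B} ✓
  AO → possible child types {O, A} ✓
  BB → possible child types {B} ✗
  BO → possible child types {O, B} ✗
  OO → possible child types {O} ✗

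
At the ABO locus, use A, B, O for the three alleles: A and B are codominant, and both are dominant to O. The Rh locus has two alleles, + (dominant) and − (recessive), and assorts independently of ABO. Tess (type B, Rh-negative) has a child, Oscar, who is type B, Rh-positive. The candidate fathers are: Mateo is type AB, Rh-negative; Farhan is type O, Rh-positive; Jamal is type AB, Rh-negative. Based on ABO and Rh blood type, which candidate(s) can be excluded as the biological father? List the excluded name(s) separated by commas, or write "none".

Mateo, Jamal

A candidate is excluded only if no genotype consistent with his phenotype could produce a type B, Rh-positive child with a type B, Rh-negative mother.
Mateo (type AB, Rh-): no genotype consistent with that phenotype can produce a type-B Rh+ child with a type-B mother.
Jamal (type AB, Rh-): no genotype consistent with that phenotype can produce a type-B Rh+ child with a type-B mother.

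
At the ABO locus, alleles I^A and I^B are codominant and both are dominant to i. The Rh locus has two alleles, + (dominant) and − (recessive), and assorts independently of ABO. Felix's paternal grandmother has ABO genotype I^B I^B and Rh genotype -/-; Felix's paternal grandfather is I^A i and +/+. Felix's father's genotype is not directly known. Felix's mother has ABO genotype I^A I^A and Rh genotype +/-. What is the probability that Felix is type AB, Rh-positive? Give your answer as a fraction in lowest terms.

Felix's father's ABO genotype from I^B I^B × I^A i: 1/2 I^A I^B, 1/2 I^B i.
Crossing each possibility with the mother I^A I^A and summing P(type AB): 1/2·1/2 + 1/2·1/2 = 1/2.
Similarly for Rh via the father's Rh distribution: P(Rh+) = 3/4.
Independent loci: 1/2 × 3/4 = 3/8.

3/8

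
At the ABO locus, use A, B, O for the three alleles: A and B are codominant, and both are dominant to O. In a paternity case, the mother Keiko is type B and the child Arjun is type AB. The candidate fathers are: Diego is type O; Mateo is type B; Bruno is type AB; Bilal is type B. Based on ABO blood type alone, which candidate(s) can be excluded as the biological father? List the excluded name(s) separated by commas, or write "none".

A candidate is excluded only if no genotype consistent with his phenotype could produce a type AB child with a type B mother.
Diego (type O): no genotype consistent with that phenotype can produce a type-AB child with a type-B mother.
Mateo (type B): no genotype consistent with that phenotype can produce a type-AB child with a type-B mother.
Bilal (type B): no genotype consistent with that phenotype can produce a type-AB child with a type-B mother.

Diego, Mateo, Bilal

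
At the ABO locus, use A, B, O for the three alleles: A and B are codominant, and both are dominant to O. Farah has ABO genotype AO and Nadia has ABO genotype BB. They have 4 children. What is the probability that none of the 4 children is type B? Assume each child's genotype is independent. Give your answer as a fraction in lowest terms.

ABO cross AO × BB → 1/2 B, 1/2 AB.
So P(type B) = 1/2 per child.
P(not type B) = 1/2 for one child; (1/2)^4 = 1/16.

1/16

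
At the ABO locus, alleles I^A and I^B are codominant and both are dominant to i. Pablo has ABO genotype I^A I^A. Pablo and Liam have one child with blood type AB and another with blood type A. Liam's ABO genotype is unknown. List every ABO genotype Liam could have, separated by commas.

For each candidate genotype of Liam, check whether crossing it with I^A I^A can produce every observed child phenotype.
  I^A I^A → possible child types {A} ✗
  I^A I^B → possible child types {A, AB} ✓
  I^A i → possible child types {A} ✗
  I^B I^B → possible child types {AB} ✗
  I^B i → possible child types {A, AB} ✓
  i i → possible child types {A} ✗

I^A I^B, I^B i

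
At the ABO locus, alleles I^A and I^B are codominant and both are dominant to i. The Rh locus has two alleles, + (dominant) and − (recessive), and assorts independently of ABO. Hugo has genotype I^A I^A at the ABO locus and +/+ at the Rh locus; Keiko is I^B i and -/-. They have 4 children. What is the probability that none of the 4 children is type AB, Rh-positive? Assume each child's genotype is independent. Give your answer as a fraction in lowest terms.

ABO cross I^A I^A × I^B i → 1/2 A, 1/2 AB.
Rh cross +/+ × -/- → 1 Rh+; so P(type AB, Rh-positive) = 1/2 × 1 = 1/2 per child.
P(not type AB, Rh-positive) = 1/2 for one child; (1/2)^4 = 1/16.

1/16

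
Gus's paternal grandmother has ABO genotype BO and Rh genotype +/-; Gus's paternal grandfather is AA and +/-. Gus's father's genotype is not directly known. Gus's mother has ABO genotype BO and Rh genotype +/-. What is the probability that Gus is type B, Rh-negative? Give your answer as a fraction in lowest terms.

Gus's father's ABO genotype from BO × AA: 1/2 AB, 1/2 AO.
Crossing each possibility with the mother BO and summing P(type B): 1/2·1/2 + 1/2·1/4 = 3/8.
Similarly for Rh via the father's Rh distribution: P(Rh-) = 1/4.
Independent loci: 3/8 × 1/4 = 3/32.

3/32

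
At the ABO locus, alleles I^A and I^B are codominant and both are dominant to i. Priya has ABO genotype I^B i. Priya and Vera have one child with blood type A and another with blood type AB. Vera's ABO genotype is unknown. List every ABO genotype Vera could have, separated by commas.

I^A I^A, I^A I^B, I^A i

For each candidate genotype of Vera, check whether crossing it with I^B i can produce every observed child phenotype.
  I^A I^A → possible child types {A, AB} ✓
  I^A I^B → possible child types {A, B, AB} ✓
  I^A i → possible child types {O, A, B, AB} ✓
  I^B I^B → possible child types {B} ✗
  I^B i → possible child types {O, B} ✗
  i i → possible child types {O, B} ✗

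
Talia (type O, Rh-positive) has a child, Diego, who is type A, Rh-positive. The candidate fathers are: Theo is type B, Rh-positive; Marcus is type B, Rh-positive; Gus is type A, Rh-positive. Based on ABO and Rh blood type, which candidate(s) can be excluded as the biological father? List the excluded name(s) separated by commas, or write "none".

Theo, Marcus

A candidate is excluded only if no genotype consistent with his phenotype could produce a type A, Rh-positive child with a type O, Rh-positive mother.
Theo (type B, Rh+): no genotype consistent with that phenotype can produce a type-A Rh+ child with a type-O mother.
Marcus (type B, Rh+): no genotype consistent with that phenotype can produce a type-A Rh+ child with a type-O mother.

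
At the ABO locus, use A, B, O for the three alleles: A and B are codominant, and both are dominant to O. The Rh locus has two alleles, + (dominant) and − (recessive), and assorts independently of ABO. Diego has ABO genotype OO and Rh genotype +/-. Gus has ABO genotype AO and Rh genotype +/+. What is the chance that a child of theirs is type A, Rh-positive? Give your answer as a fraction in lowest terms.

1/2

ABO cross OO × AO → offspring phenotypes: 1/2 O, 1/2 A.
Rh cross +/- × +/+ → 1 Rh+.
Independent loci: P(type A, Rh-positive) = 1/2 × 1 = 1/2.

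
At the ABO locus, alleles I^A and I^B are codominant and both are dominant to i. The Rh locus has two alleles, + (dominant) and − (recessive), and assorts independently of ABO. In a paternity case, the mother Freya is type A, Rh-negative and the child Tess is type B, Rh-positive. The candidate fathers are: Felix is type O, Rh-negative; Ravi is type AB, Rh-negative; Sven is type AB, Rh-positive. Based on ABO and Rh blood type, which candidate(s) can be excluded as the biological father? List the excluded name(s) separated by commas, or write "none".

A candidate is excluded only if no genotype consistent with his phenotype could produce a type B, Rh-positive child with a type A, Rh-negative mother.
Felix (type O, Rh-): no genotype consistent with that phenotype can produce a type-B Rh+ child with a type-A mother.
Ravi (type AB, Rh-): no genotype consistent with that phenotype can produce a type-B Rh+ child with a type-A mother.

Felix, Ravi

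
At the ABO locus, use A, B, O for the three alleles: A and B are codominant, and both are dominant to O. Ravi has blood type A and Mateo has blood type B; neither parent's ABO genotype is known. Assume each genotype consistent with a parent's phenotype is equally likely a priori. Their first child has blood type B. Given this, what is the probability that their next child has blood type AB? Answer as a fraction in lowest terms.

Possible genotypes: Ravi ∈ {AA, AO}; Mateo ∈ {BB, BO}.
Weight each parental genotype pair by prior × P(type-B child):
  AO × BB: posterior weight 2/3; P(next child type AB) = 1/2.
  AO × BO: posterior weight 1/3; P(next child type AB) = 1/4.
Weighted sum = 5/12.

5/12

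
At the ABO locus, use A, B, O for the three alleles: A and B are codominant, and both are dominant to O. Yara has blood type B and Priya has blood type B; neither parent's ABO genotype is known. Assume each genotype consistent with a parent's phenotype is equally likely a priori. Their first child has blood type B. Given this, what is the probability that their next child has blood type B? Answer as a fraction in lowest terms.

19/20

Possible genotypes: Yara ∈ {BB, BO}; Priya ∈ {BB, BO}.
Weight each parental genotype pair by prior × P(type-B child):
  BB × BB: posterior weight 4/15; P(next child type B) = 1.
  BB × BO: posterior weight 4/15; P(next child type B) = 1.
  BO × BB: posterior weight 4/15; P(next child type B) = 1.
  BO × BO: posterior weight 1/5; P(next child type B) = 3/4.
Weighted sum = 19/20.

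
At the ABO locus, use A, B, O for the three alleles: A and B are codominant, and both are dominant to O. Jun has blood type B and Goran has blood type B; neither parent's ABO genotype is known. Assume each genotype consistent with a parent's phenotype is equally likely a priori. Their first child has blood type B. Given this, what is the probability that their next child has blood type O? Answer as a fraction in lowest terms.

1/20

Possible genotypes: Jun ∈ {BB, BO}; Goran ∈ {BB, BO}.
Weight each parental genotype pair by prior × P(type-B child):
  BB × BB: posterior weight 4/15; P(next child type O) = 0.
  BB × BO: posterior weight 4/15; P(next child type O) = 0.
  BO × BB: posterior weight 4/15; P(next child type O) = 0.
  BO × BO: posterior weight 1/5; P(next child type O) = 1/4.
Weighted sum = 1/20.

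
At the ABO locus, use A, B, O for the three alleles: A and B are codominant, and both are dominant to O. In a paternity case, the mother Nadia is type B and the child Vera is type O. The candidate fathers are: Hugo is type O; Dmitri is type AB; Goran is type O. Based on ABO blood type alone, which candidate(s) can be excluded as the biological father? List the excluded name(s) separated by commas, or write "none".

Dmitri

A candidate is excluded only if no genotype consistent with his phenotype could produce a type O child with a type B mother.
Dmitri (type AB): no genotype consistent with that phenotype can produce a type-O child with a type-B mother.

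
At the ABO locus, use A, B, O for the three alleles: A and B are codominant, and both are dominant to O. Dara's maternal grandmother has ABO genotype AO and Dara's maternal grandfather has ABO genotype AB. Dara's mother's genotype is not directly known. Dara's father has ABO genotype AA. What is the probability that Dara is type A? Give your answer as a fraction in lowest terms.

Dara's mother's ABO genotype from AO × AB: 1/4 AA, 1/4 AB, 1/4 AO, 1/4 BO.
Crossing each possibility with the father AA and summing P(type A): 1/4·1 + 1/4·1/2 + 1/4·1 + 1/4·1/2 = 3/4.

3/4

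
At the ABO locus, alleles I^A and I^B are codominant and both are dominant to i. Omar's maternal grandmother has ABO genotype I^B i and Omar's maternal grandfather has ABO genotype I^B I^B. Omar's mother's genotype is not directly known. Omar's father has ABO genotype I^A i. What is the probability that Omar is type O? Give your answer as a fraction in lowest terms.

1/8

Omar's mother's ABO genotype from I^B i × I^B I^B: 1/2 I^B I^B, 1/2 I^B i.
Crossing each possibility with the father I^A i and summing P(type O): 1/2·0 + 1/2·1/4 = 1/8.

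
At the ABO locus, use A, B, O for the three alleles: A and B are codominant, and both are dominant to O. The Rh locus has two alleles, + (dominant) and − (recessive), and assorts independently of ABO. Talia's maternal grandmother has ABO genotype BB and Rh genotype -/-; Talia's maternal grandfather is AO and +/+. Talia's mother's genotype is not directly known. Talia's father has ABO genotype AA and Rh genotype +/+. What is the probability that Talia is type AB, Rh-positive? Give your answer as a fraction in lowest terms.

1/2

Talia's mother's ABO genotype from BB × AO: 1/2 AB, 1/2 BO.
Crossing each possibility with the father AA and summing P(type AB): 1/2·1/2 + 1/2·1/2 = 1/2.
Similarly for Rh via the mother's Rh distribution: P(Rh+) = 1.
Independent loci: 1/2 × 1 = 1/2.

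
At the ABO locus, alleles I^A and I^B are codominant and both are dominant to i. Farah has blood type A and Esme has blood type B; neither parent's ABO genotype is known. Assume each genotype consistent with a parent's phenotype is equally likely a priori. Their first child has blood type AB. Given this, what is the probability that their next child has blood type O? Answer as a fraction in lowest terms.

Possible genotypes: Farah ∈ {I^A I^A, I^A i}; Esme ∈ {I^B I^B, I^B i}.
Weight each parental genotype pair by prior × P(type-AB child):
  I^A I^A × I^B I^B: posterior weight 4/9; P(next child type O) = 0.
  I^A I^A × I^B i: posterior weight 2/9; P(next child type O) = 0.
  I^A i × I^B I^B: posterior weight 2/9; P(next child type O) = 0.
  I^A i × I^B i: posterior weight 1/9; P(next child type O) = 1/4.
Weighted sum = 1/36.

1/36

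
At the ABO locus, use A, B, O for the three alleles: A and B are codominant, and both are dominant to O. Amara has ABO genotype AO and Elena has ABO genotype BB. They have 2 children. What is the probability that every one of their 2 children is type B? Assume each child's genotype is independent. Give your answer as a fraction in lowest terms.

1/4

ABO cross AO × BB → 1/2 B, 1/2 AB.
So P(type B) = 1/2 per child.
All 2 independent: (1/2)^2 = 1/4.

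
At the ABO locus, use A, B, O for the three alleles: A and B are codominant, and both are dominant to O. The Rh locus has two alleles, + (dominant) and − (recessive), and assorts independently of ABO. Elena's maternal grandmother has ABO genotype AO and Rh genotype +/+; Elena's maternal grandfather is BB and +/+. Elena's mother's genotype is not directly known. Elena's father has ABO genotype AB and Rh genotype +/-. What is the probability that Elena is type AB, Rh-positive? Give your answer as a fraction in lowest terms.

Elena's mother's ABO genotype from AO × BB: 1/2 AB, 1/2 BO.
Crossing each possibility with the father AB and summing P(type AB): 1/2·1/2 + 1/2·1/4 = 3/8.
Similarly for Rh via the mother's Rh distribution: P(Rh+) = 1.
Independent loci: 3/8 × 1 = 3/8.

3/8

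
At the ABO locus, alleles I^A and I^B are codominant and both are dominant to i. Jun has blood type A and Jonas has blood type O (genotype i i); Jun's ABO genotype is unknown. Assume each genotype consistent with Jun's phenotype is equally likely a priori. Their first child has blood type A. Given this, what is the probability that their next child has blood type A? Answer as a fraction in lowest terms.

5/6

Possible genotypes: Jun ∈ {I^A I^A, I^A i}; Jonas ∈ {i i}.
Weight each parental genotype pair by prior × P(type-A child):
  I^A I^A × i i: posterior weight 2/3; P(next child type A) = 1.
  I^A i × i i: posterior weight 1/3; P(next child type A) = 1/2.
Weighted sum = 5/6.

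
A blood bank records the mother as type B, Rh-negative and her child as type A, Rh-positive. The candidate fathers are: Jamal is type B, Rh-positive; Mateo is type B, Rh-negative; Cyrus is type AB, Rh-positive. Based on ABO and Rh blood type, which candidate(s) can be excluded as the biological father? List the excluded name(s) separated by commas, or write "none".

A candidate is excluded only if no genotype consistent with his phenotype could produce a type A, Rh-positive child with a type B, Rh-negative mother.
Jamal (type B, Rh+): no genotype consistent with that phenotype can produce a type-A Rh+ child with a type-B mother.
Mateo (type B, Rh-): no genotype consistent with that phenotype can produce a type-A Rh+ child with a type-B mother.

Jamal, Mateo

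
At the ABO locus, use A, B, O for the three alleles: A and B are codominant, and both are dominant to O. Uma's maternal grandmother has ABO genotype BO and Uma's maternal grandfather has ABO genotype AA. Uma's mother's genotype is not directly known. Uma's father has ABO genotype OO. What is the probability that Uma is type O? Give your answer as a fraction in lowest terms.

1/4

Uma's mother's ABO genotype from BO × AA: 1/2 AB, 1/2 AO.
Crossing each possibility with the father OO and summing P(type O): 1/2·0 + 1/2·1/2 = 1/4.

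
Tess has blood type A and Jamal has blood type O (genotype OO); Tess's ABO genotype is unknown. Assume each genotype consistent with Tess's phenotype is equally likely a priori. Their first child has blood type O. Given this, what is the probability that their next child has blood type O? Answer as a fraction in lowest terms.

1/2

Possible genotypes: Tess ∈ {AA, AO}; Jamal ∈ {OO}.
Weight each parental genotype pair by prior × P(type-O child):
  AO × OO: posterior weight 1; P(next child type O) = 1/2.
Weighted sum = 1/2.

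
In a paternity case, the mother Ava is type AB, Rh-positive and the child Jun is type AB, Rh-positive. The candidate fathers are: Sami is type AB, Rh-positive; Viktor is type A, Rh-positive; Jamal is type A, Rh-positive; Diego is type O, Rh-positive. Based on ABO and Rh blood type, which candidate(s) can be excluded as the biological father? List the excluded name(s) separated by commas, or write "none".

A candidate is excluded only if no genotype consistent with his phenotype could produce a type AB, Rh-positive child with a type AB, Rh-positive mother.
Diego (type O, Rh+): no genotype consistent with that phenotype can produce a type-AB Rh+ child with a type-AB mother.

Diego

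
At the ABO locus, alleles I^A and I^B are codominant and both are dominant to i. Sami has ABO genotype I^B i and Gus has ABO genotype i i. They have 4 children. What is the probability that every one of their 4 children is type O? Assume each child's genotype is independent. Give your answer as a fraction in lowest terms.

1/16

ABO cross I^B i × i i → 1/2 O, 1/2 B.
So P(type O) = 1/2 per child.
All 4 independent: (1/2)^4 = 1/16.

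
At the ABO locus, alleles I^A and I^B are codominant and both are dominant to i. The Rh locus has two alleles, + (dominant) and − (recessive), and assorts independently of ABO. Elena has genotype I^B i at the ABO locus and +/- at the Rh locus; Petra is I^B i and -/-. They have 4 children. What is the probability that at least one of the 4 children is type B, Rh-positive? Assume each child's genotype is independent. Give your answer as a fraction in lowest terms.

3471/4096

ABO cross I^B i × I^B i → 1/4 O, 3/4 B.
Rh cross +/- × -/- → 1/2 Rh+, 1/2 Rh-; so P(type B, Rh-positive) = 3/4 × 1/2 = 3/8 per child.
P(none) = (5/8)^4 = 625/4096; P(at least one) = 1 − 625/4096 = 3471/4096.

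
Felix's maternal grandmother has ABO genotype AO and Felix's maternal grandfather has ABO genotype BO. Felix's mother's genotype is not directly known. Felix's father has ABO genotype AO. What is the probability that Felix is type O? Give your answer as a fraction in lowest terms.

Felix's mother's ABO genotype from AO × BO: 1/4 AB, 1/4 AO, 1/4 BO, 1/4 OO.
Crossing each possibility with the father AO and summing P(type O): 1/4·0 + 1/4·1/4 + 1/4·1/4 + 1/4·1/2 = 1/4.

1/4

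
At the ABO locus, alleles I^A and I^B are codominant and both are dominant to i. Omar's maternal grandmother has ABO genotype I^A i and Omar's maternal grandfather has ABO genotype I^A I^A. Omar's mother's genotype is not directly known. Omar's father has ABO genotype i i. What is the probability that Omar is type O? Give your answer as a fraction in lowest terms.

Omar's mother's ABO genotype from I^A i × I^A I^A: 1/2 I^A I^A, 1/2 I^A i.
Crossing each possibility with the father i i and summing P(type O): 1/2·0 + 1/2·1/2 = 1/4.

1/4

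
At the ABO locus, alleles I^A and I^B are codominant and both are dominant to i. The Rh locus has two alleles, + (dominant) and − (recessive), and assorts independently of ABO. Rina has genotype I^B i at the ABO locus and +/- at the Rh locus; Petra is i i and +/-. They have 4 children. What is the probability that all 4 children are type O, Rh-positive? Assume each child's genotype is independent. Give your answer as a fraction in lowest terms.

81/4096

ABO cross I^B i × i i → 1/2 O, 1/2 B.
Rh cross +/- × +/- → 3/4 Rh+, 1/4 Rh-; so P(type O, Rh-positive) = 1/2 × 3/4 = 3/8 per child.
All 4 independent: (3/8)^4 = 81/4096.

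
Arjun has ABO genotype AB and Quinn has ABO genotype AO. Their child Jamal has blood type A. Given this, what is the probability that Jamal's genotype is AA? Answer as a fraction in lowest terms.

1/2

Cross AB × AO → 1/4 AA, 1/4 AB, 1/4 AO, 1/4 BO.
Type-A genotypes among offspring: AA (1/4), AO (1/4); total 1/2.
P(AA | type A) = (1/4) / (1/2) = 1/2.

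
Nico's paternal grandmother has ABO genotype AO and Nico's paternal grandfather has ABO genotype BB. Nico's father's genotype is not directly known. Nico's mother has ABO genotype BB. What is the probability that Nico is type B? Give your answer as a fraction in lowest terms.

Nico's father's ABO genotype from AO × BB: 1/2 AB, 1/2 BO.
Crossing each possibility with the mother BB and summing P(type B): 1/2·1/2 + 1/2·1 = 3/4.

3/4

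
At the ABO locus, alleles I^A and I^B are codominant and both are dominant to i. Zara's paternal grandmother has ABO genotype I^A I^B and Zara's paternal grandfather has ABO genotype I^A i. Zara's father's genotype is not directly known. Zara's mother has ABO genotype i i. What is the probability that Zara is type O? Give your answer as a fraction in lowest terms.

1/4

Zara's father's ABO genotype from I^A I^B × I^A i: 1/4 I^A I^A, 1/4 I^A I^B, 1/4 I^A i, 1/4 I^B i.
Crossing each possibility with the mother i i and summing P(type O): 1/4·0 + 1/4·0 + 1/4·1/2 + 1/4·1/2 = 1/4.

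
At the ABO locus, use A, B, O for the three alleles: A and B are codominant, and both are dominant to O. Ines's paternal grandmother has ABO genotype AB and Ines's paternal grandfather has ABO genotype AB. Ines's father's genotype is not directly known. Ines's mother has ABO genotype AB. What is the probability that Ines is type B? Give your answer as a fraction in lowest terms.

1/4

Ines's father's ABO genotype from AB × AB: 1/4 AA, 1/2 AB, 1/4 BB.
Crossing each possibility with the mother AB and summing P(type B): 1/4·0 + 1/2·1/4 + 1/4·1/2 = 1/4.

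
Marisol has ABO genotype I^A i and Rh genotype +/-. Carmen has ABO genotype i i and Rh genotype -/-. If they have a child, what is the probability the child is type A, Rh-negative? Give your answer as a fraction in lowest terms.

1/4

ABO cross I^A i × i i → offspring phenotypes: 1/2 O, 1/2 A.
Rh cross +/- × -/- → 1/2 Rh+, 1/2 Rh-.
Independent loci: P(type A, Rh-negative) = 1/2 × 1/2 = 1/4.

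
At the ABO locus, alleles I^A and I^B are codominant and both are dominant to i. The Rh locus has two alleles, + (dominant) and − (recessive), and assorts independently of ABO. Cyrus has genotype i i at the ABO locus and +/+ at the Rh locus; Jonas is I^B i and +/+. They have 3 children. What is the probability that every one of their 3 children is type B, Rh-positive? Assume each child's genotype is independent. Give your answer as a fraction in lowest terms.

1/8

ABO cross i i × I^B i → 1/2 O, 1/2 B.
Rh cross +/+ × +/+ → 1 Rh+; so P(type B, Rh-positive) = 1/2 × 1 = 1/2 per child.
All 3 independent: (1/2)^3 = 1/8.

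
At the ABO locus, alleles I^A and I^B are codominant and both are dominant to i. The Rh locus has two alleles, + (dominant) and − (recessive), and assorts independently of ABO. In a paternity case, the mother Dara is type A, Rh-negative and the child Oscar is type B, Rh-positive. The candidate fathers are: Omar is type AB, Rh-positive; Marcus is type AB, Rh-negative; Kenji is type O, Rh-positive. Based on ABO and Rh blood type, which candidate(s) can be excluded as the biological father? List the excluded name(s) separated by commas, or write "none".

A candidate is excluded only if no genotype consistent with his phenotype could produce a type B, Rh-positive child with a type A, Rh-negative mother.
Marcus (type AB, Rh-): no genotype consistent with that phenotype can produce a type-B Rh+ child with a type-A mother.
Kenji (type O, Rh+): no genotype consistent with that phenotype can produce a type-B Rh+ child with a type-A mother.

Marcus, Kenji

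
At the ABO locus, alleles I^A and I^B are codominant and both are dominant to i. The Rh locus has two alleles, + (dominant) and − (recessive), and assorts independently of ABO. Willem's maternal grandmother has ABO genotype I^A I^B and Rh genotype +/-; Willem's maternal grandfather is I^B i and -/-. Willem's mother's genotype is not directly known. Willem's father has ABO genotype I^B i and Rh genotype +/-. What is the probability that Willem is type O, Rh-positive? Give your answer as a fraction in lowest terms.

Willem's mother's ABO genotype from I^A I^B × I^B i: 1/4 I^A I^B, 1/4 I^A i, 1/4 I^B I^B, 1/4 I^B i.
Crossing each possibility with the father I^B i and summing P(type O): 1/4·0 + 1/4·1/4 + 1/4·0 + 1/4·1/4 = 1/8.
Similarly for Rh via the mother's Rh distribution: P(Rh+) = 5/8.
Independent loci: 1/8 × 5/8 = 5/64.

5/64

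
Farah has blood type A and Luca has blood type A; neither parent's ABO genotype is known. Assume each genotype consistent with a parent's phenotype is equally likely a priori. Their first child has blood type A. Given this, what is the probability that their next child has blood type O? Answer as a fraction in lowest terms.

1/20

Possible genotypes: Farah ∈ {I^A I^A, I^A i}; Luca ∈ {I^A I^A, I^A i}.
Weight each parental genotype pair by prior × P(type-A child):
  I^A I^A × I^A I^A: posterior weight 4/15; P(next child type O) = 0.
  I^A I^A × I^A i: posterior weight 4/15; P(next child type O) = 0.
  I^A i × I^A I^A: posterior weight 4/15; P(next child type O) = 0.
  I^A i × I^A i: posterior weight 1/5; P(next child type O) = 1/4.
Weighted sum = 1/20.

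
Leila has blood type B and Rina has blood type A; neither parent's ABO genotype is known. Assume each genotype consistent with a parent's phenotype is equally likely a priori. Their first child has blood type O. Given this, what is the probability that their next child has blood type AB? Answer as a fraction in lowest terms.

Possible genotypes: Leila ∈ {I^B I^B, I^B i}; Rina ∈ {I^A I^A, I^A i}.
Weight each parental genotype pair by prior × P(type-O child):
  I^B i × I^A i: posterior weight 1; P(next child type AB) = 1/4.
Weighted sum = 1/4.

1/4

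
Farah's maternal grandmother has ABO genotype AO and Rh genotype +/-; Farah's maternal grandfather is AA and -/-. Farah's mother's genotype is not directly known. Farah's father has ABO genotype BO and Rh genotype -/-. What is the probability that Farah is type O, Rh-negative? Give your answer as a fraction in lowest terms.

3/32

Farah's mother's ABO genotype from AO × AA: 1/2 AA, 1/2 AO.
Crossing each possibility with the father BO and summing P(type O): 1/2·0 + 1/2·1/4 = 1/8.
Similarly for Rh via the mother's Rh distribution: P(Rh-) = 3/4.
Independent loci: 1/8 × 3/4 = 3/32.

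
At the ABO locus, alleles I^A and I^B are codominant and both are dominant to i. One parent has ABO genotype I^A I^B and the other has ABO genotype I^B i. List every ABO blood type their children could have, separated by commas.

A, B, AB

Gametes from I^A I^B × I^B i give offspring ABO genotypes I^A I^B, I^A i, I^B I^B, I^B i, i.e. phenotypes A, B, AB.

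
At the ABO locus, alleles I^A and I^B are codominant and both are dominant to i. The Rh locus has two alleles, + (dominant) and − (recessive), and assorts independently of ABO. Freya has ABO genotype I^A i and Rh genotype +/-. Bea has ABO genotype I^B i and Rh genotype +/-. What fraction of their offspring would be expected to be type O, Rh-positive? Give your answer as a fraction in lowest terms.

3/16

ABO cross I^A i × I^B i → offspring phenotypes: 1/4 O, 1/4 A, 1/4 B, 1/4 AB.
Rh cross +/- × +/- → 3/4 Rh+, 1/4 Rh-.
Independent loci: P(type O, Rh-positive) = 1/4 × 3/4 = 3/16.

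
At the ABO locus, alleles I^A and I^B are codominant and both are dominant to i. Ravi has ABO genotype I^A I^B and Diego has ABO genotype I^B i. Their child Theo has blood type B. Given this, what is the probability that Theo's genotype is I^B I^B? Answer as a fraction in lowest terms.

Cross I^A I^B × I^B i → 1/4 I^A I^B, 1/4 I^A i, 1/4 I^B I^B, 1/4 I^B i.
Type-B genotypes among offspring: I^B I^B (1/4), I^B i (1/4); total 1/2.
P(I^B I^B | type B) = (1/4) / (1/2) = 1/2.

1/2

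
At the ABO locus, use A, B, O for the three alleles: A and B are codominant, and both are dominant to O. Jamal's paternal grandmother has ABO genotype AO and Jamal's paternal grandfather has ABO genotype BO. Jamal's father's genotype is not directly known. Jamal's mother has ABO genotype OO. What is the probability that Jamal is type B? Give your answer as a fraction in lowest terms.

1/4

Jamal's father's ABO genotype from AO × BO: 1/4 AB, 1/4 AO, 1/4 BO, 1/4 OO.
Crossing each possibility with the mother OO and summing P(type B): 1/4·1/2 + 1/4·0 + 1/4·1/2 + 1/4·0 = 1/4.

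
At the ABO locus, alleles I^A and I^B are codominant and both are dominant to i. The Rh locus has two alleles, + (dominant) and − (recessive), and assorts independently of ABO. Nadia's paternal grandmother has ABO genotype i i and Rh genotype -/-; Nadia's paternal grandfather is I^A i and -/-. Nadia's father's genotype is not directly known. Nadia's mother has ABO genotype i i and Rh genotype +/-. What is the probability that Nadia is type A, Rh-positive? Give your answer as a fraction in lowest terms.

1/8

Nadia's father's ABO genotype from i i × I^A i: 1/2 I^A i, 1/2 i i.
Crossing each possibility with the mother i i and summing P(type A): 1/2·1/2 + 1/2·0 = 1/4.
Similarly for Rh via the father's Rh distribution: P(Rh+) = 1/2.
Independent loci: 1/4 × 1/2 = 1/8.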